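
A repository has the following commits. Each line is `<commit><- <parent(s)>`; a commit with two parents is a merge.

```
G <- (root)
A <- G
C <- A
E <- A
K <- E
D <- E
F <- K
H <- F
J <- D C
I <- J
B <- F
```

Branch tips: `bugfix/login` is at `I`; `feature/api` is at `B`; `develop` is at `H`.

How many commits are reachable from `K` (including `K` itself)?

4

Walking parent pointers from K: reachable set = {A, E, G, K}.
That is 4 commits.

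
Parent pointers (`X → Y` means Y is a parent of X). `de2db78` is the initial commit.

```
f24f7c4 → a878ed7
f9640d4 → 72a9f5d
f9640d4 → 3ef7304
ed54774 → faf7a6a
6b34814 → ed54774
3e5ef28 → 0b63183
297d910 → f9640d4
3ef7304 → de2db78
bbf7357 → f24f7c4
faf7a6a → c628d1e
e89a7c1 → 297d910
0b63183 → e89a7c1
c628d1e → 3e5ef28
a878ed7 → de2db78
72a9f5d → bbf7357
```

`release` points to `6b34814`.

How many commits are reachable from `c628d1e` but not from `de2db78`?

Reachable from c628d1e: {0b63183, 297d910, 3e5ef28, 3ef7304, 72a9f5d, a878ed7, bbf7357, c628d1e, de2db78, e89a7c1, f24f7c4, f9640d4}.
Reachable from de2db78: {de2db78}.
In c628d1e's history but not de2db78's: {0b63183, 297d910, 3e5ef28, 3ef7304, 72a9f5d, a878ed7, bbf7357, c628d1e, e89a7c1, f24f7c4, f9640d4} — 11 commits.

11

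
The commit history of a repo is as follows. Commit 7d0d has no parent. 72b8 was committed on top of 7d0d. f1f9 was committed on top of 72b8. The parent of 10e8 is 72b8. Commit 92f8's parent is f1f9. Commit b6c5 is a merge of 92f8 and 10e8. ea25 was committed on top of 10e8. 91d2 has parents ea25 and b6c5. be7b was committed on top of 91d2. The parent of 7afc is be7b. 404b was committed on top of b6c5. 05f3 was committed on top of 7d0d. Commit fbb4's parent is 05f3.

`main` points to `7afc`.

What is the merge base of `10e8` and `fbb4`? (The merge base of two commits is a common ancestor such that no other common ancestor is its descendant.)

Ancestors of 10e8: {10e8, 72b8, 7d0d}.
Ancestors of fbb4: {05f3, 7d0d, fbb4}.
Common ancestors: {7d0d}.
The only common ancestor is 7d0d, so it is the merge base.

7d0d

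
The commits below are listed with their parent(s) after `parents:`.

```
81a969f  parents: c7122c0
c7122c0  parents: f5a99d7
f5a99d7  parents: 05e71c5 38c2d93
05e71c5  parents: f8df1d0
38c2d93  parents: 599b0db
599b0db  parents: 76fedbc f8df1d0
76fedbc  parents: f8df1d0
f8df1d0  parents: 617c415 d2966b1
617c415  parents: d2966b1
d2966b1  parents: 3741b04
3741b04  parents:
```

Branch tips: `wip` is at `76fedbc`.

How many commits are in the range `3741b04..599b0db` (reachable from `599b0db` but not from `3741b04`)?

Reachable from 599b0db: {3741b04, 599b0db, 617c415, 76fedbc, d2966b1, f8df1d0}.
Reachable from 3741b04: {3741b04}.
In 599b0db's history but not 3741b04's: {599b0db, 617c415, 76fedbc, d2966b1, f8df1d0} — 5 commits.

5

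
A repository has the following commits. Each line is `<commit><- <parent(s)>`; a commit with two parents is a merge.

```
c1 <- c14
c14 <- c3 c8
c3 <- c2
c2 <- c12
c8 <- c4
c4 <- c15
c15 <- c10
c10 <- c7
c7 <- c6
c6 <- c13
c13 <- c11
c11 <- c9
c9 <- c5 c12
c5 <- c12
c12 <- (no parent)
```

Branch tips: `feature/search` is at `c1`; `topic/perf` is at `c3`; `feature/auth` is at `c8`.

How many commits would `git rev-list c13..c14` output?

Reachable from c14: {c10, c11, c12, c13, c14, c15, c2, c3, c4, c5, c6, c7, c8, c9}.
Reachable from c13: {c11, c12, c13, c5, c9}.
In c14's history but not c13's: {c10, c14, c15, c2, c3, c4, c6, c7, c8} — 9 commits.

9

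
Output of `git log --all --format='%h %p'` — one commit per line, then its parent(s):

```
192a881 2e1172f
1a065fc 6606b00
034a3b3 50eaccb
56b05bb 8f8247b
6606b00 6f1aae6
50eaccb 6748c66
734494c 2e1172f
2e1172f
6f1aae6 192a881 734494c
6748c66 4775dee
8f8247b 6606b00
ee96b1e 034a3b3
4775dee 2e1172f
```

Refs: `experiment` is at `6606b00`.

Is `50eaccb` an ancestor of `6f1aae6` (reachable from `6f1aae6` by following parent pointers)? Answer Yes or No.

No

Ancestors of 6f1aae6: {192a881, 2e1172f, 6f1aae6, 734494c}.
50eaccb is not in that set, so it is not an ancestor of 6f1aae6.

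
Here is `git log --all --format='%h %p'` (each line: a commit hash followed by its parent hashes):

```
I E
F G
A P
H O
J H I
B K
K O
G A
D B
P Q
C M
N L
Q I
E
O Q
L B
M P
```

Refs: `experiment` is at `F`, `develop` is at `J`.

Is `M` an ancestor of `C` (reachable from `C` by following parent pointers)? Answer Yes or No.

Ancestors of C (commits reachable by following parents): {C, E, I, M, P, Q}.
M is in that set, so it is an ancestor of C.

Yes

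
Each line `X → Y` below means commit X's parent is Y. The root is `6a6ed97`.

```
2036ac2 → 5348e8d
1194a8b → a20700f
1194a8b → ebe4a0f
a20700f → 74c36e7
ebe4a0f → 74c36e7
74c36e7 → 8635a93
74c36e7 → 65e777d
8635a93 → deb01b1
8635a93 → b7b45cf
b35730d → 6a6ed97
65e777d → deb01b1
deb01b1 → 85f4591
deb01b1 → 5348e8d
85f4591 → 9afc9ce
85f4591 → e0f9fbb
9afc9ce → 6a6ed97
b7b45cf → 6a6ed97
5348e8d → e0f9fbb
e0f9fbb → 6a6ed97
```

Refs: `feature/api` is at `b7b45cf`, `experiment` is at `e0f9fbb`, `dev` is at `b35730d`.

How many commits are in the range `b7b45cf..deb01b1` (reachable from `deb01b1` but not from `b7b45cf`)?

Reachable from deb01b1: {5348e8d, 6a6ed97, 85f4591, 9afc9ce, deb01b1, e0f9fbb}.
Reachable from b7b45cf: {6a6ed97, b7b45cf}.
In deb01b1's history but not b7b45cf's: {5348e8d, 85f4591, 9afc9ce, deb01b1, e0f9fbb} — 5 commits.

5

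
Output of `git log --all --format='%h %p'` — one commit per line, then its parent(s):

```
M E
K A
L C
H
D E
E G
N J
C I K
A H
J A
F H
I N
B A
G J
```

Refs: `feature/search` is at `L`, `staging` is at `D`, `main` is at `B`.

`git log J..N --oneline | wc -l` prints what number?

Reachable from N: {A, H, J, N}.
Reachable from J: {A, H, J}.
In N's history but not J's: {N} — 1 commit.

1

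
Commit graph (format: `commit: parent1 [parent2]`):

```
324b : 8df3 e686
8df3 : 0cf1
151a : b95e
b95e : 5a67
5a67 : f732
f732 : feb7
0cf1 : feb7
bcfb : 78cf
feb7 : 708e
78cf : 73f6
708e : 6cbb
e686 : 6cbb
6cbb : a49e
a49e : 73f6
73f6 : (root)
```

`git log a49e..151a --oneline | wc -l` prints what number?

Reachable from 151a: {151a, 5a67, 6cbb, 708e, 73f6, a49e, b95e, f732, feb7}.
Reachable from a49e: {73f6, a49e}.
In 151a's history but not a49e's: {151a, 5a67, 6cbb, 708e, b95e, f732, feb7} — 7 commits.

7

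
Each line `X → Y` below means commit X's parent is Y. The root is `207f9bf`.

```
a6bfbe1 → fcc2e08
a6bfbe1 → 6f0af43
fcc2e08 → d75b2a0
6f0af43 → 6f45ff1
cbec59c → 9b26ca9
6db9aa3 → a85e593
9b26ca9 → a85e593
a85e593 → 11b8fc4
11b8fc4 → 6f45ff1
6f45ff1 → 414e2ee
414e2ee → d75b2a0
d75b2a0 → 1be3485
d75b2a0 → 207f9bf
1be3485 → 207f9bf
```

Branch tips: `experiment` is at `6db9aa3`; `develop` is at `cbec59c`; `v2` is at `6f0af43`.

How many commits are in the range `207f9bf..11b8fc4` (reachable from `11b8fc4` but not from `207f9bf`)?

Reachable from 11b8fc4: {11b8fc4, 1be3485, 207f9bf, 414e2ee, 6f45ff1, d75b2a0}.
Reachable from 207f9bf: {207f9bf}.
In 11b8fc4's history but not 207f9bf's: {11b8fc4, 1be3485, 414e2ee, 6f45ff1, d75b2a0} — 5 commits.

5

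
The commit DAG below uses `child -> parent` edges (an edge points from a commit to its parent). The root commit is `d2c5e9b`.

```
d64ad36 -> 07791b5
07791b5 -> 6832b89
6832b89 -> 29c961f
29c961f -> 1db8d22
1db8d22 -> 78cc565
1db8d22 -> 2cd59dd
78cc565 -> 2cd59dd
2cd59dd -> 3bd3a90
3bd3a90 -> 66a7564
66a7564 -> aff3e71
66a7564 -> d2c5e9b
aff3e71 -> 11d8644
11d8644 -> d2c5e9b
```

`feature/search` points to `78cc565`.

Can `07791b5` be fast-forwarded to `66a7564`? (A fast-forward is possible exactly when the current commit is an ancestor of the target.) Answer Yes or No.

A fast-forward from 07791b5 to 66a7564 is possible iff 07791b5 is an ancestor of 66a7564.
Ancestors of 66a7564: {11d8644, 66a7564, aff3e71, d2c5e9b}.
07791b5 is not among them, so fast-forward is not possible.

No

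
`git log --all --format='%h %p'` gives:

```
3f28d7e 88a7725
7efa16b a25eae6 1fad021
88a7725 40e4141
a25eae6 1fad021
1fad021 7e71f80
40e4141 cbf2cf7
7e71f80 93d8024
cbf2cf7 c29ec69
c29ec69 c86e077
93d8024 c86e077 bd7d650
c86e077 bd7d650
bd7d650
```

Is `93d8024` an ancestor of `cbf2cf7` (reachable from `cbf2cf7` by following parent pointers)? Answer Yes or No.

No

Ancestors of cbf2cf7: {bd7d650, c29ec69, c86e077, cbf2cf7}.
93d8024 is not in that set, so it is not an ancestor of cbf2cf7.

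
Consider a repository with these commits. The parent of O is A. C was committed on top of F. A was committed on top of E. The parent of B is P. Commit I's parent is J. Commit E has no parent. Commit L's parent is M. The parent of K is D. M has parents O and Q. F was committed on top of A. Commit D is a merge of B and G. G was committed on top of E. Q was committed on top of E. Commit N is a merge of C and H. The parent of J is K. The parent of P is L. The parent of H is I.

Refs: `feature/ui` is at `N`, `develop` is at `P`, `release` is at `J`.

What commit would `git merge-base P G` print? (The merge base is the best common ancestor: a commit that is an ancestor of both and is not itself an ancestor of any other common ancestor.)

E

Ancestors of P: {A, E, L, M, O, P, Q}.
Ancestors of G: {E, G}.
Common ancestors: {E}.
The only common ancestor is E, so it is the merge base.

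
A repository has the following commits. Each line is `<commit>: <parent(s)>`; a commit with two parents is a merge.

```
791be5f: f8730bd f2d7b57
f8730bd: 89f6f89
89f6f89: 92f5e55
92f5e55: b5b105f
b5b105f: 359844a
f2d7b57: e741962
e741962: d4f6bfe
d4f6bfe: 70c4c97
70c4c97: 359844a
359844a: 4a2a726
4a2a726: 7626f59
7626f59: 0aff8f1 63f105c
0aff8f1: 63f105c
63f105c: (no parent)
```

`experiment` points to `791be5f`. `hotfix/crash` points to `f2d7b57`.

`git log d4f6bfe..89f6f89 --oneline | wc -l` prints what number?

Reachable from 89f6f89: {0aff8f1, 359844a, 4a2a726, 63f105c, 7626f59, 89f6f89, 92f5e55, b5b105f}.
Reachable from d4f6bfe: {0aff8f1, 359844a, 4a2a726, 63f105c, 70c4c97, 7626f59, d4f6bfe}.
In 89f6f89's history but not d4f6bfe's: {89f6f89, 92f5e55, b5b105f} — 3 commits.

3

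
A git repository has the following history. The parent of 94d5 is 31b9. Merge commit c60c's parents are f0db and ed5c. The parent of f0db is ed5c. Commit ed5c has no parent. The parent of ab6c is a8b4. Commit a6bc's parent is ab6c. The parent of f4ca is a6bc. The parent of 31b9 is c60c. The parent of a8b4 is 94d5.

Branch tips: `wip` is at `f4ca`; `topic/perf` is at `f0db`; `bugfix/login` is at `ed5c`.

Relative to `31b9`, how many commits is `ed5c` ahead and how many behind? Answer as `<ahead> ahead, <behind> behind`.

0 ahead, 3 behind

Reachable from ed5c: {ed5c}.
Reachable from 31b9: {31b9, c60c, ed5c, f0db}.
Only in ed5c's history (ahead): {} — 0.
Only in 31b9's history (behind): {31b9, c60c, f0db} — 3.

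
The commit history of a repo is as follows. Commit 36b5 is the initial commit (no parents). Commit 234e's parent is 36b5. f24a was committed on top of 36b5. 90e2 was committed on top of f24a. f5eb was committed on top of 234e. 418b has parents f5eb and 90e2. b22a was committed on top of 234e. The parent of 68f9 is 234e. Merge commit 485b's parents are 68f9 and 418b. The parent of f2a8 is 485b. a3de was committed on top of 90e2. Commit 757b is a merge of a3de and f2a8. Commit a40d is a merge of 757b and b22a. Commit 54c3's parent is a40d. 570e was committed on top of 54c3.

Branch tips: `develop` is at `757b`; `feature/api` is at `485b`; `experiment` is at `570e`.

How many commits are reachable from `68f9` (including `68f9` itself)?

3

Walking parent pointers from 68f9: reachable set = {234e, 36b5, 68f9}.
That is 3 commits.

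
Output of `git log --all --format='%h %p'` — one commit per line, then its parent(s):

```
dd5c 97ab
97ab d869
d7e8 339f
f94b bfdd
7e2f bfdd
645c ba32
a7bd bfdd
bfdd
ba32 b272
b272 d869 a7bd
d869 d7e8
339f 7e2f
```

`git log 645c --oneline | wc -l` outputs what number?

9

Walking parent pointers from 645c: reachable set = {339f, 645c, 7e2f, a7bd, b272, ba32, bfdd, d7e8, d869}.
That is 9 commits.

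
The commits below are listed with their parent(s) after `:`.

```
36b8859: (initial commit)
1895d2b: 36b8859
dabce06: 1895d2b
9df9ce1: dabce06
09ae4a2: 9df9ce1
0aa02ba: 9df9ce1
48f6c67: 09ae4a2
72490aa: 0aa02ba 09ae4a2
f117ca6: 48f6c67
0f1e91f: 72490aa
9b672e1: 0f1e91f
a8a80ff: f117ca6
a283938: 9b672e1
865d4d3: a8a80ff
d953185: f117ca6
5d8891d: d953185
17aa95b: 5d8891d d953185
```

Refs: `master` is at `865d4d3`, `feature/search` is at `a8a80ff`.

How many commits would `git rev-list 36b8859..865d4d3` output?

Reachable from 865d4d3: {09ae4a2, 1895d2b, 36b8859, 48f6c67, 865d4d3, 9df9ce1, a8a80ff, dabce06, f117ca6}.
Reachable from 36b8859: {36b8859}.
In 865d4d3's history but not 36b8859's: {09ae4a2, 1895d2b, 48f6c67, 865d4d3, 9df9ce1, a8a80ff, dabce06, f117ca6} — 8 commits.

8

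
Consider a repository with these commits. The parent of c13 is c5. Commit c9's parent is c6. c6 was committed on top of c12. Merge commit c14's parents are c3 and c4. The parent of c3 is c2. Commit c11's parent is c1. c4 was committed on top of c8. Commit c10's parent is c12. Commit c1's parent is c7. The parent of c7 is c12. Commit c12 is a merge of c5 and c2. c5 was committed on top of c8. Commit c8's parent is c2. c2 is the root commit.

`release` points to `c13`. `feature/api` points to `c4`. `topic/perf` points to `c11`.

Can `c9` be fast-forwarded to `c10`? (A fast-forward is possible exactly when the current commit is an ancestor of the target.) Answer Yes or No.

No

A fast-forward from c9 to c10 is possible iff c9 is an ancestor of c10.
Ancestors of c10: {c10, c12, c2, c5, c8}.
c9 is not among them, so fast-forward is not possible.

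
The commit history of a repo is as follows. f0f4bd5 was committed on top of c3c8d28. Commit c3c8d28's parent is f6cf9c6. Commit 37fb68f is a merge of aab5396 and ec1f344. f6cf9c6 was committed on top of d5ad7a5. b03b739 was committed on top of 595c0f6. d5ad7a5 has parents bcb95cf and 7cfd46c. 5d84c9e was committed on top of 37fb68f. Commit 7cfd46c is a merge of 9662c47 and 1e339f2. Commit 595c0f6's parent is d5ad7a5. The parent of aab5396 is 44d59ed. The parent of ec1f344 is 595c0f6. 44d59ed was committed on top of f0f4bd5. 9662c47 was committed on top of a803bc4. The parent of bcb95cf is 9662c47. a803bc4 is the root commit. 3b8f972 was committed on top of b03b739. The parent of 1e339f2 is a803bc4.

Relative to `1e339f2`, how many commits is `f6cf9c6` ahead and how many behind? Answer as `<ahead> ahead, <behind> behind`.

5 ahead, 0 behind

Reachable from f6cf9c6: {1e339f2, 7cfd46c, 9662c47, a803bc4, bcb95cf, d5ad7a5, f6cf9c6}.
Reachable from 1e339f2: {1e339f2, a803bc4}.
Only in f6cf9c6's history (ahead): {7cfd46c, 9662c47, bcb95cf, d5ad7a5, f6cf9c6} — 5.
Only in 1e339f2's history (behind): {} — 0.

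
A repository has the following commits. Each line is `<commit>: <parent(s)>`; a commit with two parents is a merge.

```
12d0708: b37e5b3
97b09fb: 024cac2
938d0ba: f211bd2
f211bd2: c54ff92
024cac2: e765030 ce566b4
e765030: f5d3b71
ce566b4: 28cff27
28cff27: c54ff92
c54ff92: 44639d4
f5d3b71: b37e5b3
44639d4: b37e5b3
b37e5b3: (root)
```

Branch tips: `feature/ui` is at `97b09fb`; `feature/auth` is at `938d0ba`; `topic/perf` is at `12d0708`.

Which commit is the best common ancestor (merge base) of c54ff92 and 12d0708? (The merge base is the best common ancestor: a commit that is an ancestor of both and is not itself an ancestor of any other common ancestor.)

b37e5b3

Ancestors of c54ff92: {44639d4, b37e5b3, c54ff92}.
Ancestors of 12d0708: {12d0708, b37e5b3}.
Common ancestors: {b37e5b3}.
The only common ancestor is b37e5b3, so it is the merge base.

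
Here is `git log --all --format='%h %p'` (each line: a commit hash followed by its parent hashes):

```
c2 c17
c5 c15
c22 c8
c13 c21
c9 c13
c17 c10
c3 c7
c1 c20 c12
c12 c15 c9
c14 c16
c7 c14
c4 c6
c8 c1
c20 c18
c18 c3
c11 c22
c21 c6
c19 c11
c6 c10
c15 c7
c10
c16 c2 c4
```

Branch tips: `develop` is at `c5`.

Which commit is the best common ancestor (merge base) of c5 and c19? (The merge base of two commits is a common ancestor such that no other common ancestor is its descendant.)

c15

Ancestors of c5: {c10, c14, c15, c16, c17, c2, c4, c5, c6, c7}.
Ancestors of c19: {c1, c10, c11, c12, c13, c14, c15, c16, c17, c18, c19, c2, c20, c21, c22, c3, c4, c6, c7, c8, c9}.
Common ancestors: {c10, c14, c15, c16, c17, c2, c4, c6, c7}.
Among these, c15 is not an ancestor of any other common ancestor — it is the merge base.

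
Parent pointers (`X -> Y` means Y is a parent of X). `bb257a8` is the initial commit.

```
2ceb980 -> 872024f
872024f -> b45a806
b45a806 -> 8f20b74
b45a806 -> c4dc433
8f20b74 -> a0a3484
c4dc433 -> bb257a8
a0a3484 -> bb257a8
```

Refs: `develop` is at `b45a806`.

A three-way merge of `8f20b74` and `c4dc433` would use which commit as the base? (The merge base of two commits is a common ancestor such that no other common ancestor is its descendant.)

bb257a8

Ancestors of 8f20b74: {8f20b74, a0a3484, bb257a8}.
Ancestors of c4dc433: {bb257a8, c4dc433}.
Common ancestors: {bb257a8}.
The only common ancestor is bb257a8, so it is the merge base.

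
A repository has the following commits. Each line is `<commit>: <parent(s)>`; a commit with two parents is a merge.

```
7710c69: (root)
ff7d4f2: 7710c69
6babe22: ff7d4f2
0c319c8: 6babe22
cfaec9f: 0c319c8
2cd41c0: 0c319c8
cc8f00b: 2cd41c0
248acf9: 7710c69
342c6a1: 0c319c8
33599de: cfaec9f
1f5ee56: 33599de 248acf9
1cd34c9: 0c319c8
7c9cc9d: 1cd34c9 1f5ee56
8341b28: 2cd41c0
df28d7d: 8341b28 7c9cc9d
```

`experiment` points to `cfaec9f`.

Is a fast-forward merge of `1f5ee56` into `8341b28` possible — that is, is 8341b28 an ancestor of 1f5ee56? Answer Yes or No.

A fast-forward from 8341b28 to 1f5ee56 is possible iff 8341b28 is an ancestor of 1f5ee56.
Ancestors of 1f5ee56: {0c319c8, 1f5ee56, 248acf9, 33599de, 6babe22, 7710c69, cfaec9f, ff7d4f2}.
8341b28 is not among them, so fast-forward is not possible.

No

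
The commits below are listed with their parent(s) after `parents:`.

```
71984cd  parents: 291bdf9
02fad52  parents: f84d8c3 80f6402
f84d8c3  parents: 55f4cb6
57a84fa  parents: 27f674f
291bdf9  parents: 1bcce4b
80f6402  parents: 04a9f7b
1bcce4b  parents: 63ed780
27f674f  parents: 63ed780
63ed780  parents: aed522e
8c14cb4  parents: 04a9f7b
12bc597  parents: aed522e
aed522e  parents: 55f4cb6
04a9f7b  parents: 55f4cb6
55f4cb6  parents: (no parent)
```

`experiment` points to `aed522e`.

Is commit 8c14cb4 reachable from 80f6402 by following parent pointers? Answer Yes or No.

Ancestors of 80f6402: {04a9f7b, 55f4cb6, 80f6402}.
8c14cb4 is not in that set, so it is not an ancestor of 80f6402.

No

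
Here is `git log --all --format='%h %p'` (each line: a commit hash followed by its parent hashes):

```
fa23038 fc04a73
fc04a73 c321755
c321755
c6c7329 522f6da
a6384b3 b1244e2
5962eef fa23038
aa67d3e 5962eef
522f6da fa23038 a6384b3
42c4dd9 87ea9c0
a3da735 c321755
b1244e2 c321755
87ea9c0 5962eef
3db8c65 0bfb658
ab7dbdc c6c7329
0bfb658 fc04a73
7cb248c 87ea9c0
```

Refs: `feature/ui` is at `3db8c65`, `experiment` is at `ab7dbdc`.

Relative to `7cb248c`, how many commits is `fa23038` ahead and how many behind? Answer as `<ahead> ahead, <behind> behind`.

0 ahead, 3 behind

Reachable from fa23038: {c321755, fa23038, fc04a73}.
Reachable from 7cb248c: {5962eef, 7cb248c, 87ea9c0, c321755, fa23038, fc04a73}.
Only in fa23038's history (ahead): {} — 0.
Only in 7cb248c's history (behind): {5962eef, 7cb248c, 87ea9c0} — 3.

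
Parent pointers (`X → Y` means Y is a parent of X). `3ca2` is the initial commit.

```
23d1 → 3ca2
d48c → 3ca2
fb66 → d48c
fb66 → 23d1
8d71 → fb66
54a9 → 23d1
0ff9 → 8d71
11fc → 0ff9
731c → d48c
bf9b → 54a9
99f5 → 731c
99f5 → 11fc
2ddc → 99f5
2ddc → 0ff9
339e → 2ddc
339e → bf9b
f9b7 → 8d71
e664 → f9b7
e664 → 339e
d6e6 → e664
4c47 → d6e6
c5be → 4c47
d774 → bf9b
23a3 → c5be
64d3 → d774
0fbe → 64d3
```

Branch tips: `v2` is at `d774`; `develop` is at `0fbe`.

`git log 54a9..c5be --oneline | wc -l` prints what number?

Reachable from c5be: {0ff9, 11fc, 23d1, 2ddc, 339e, 3ca2, 4c47, 54a9, 731c, 8d71, 99f5, bf9b, c5be, d48c, d6e6, e664, f9b7, fb66}.
Reachable from 54a9: {23d1, 3ca2, 54a9}.
In c5be's history but not 54a9's: {0ff9, 11fc, 2ddc, 339e, 4c47, 731c, 8d71, 99f5, bf9b, c5be, d48c, d6e6, e664, f9b7, fb66} — 15 commits.

15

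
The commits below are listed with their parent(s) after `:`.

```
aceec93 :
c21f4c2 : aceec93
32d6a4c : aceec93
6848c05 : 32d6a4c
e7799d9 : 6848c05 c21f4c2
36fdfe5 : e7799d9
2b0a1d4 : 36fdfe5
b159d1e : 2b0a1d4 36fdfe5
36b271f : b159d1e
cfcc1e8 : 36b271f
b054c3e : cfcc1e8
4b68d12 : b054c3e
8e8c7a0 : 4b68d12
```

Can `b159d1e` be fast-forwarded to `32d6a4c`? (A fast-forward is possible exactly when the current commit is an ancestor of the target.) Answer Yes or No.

A fast-forward from b159d1e to 32d6a4c is possible iff b159d1e is an ancestor of 32d6a4c.
Ancestors of 32d6a4c: {32d6a4c, aceec93}.
b159d1e is not among them, so fast-forward is not possible.

No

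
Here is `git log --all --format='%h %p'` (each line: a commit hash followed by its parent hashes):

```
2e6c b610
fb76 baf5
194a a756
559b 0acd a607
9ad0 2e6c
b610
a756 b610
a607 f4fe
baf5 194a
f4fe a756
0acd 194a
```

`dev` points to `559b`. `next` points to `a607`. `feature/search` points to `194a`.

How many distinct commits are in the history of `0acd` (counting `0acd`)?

Walking parent pointers from 0acd: reachable set = {0acd, 194a, a756, b610}.
That is 4 commits.

4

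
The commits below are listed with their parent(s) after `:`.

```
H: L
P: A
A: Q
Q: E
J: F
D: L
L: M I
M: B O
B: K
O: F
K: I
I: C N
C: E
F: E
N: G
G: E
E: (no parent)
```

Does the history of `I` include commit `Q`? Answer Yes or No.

Ancestors of I: {C, E, G, I, N}.
Q is not in that set, so it is not an ancestor of I.

No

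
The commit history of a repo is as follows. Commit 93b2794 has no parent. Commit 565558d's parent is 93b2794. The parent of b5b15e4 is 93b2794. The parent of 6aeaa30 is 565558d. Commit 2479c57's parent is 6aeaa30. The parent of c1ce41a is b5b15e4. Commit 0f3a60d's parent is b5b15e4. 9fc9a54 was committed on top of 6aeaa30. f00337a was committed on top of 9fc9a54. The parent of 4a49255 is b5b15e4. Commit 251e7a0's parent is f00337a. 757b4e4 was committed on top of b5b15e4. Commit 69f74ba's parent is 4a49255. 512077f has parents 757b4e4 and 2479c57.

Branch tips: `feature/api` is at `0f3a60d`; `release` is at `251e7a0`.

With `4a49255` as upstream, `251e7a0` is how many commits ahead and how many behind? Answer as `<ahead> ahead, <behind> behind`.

5 ahead, 2 behind

Reachable from 251e7a0: {251e7a0, 565558d, 6aeaa30, 93b2794, 9fc9a54, f00337a}.
Reachable from 4a49255: {4a49255, 93b2794, b5b15e4}.
Only in 251e7a0's history (ahead): {251e7a0, 565558d, 6aeaa30, 9fc9a54, f00337a} — 5.
Only in 4a49255's history (behind): {4a49255, b5b15e4} — 2.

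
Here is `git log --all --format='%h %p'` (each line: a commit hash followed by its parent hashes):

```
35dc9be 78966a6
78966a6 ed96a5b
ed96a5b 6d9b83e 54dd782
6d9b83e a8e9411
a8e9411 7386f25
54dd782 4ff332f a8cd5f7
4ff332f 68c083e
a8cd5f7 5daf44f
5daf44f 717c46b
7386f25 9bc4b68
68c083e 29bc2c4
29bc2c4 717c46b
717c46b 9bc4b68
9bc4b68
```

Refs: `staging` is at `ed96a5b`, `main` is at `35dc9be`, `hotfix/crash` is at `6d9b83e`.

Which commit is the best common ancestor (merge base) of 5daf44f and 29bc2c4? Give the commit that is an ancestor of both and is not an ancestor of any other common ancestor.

Ancestors of 5daf44f: {5daf44f, 717c46b, 9bc4b68}.
Ancestors of 29bc2c4: {29bc2c4, 717c46b, 9bc4b68}.
Common ancestors: {717c46b, 9bc4b68}.
Among these, 717c46b is not an ancestor of any other common ancestor — it is the merge base.

717c46b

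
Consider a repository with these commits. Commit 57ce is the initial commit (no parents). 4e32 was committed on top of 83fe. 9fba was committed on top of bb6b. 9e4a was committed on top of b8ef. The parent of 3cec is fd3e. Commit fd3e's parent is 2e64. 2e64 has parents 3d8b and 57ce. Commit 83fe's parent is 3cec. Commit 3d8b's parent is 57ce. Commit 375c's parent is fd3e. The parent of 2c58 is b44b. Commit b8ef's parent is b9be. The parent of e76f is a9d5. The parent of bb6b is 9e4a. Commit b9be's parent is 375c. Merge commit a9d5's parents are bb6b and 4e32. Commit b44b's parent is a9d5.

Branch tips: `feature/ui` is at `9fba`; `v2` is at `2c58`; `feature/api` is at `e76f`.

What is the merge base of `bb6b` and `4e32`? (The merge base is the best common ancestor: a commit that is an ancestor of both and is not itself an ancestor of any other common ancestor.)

fd3e

Ancestors of bb6b: {2e64, 375c, 3d8b, 57ce, 9e4a, b8ef, b9be, bb6b, fd3e}.
Ancestors of 4e32: {2e64, 3cec, 3d8b, 4e32, 57ce, 83fe, fd3e}.
Common ancestors: {2e64, 3d8b, 57ce, fd3e}.
Among these, fd3e is not an ancestor of any other common ancestor — it is the merge base.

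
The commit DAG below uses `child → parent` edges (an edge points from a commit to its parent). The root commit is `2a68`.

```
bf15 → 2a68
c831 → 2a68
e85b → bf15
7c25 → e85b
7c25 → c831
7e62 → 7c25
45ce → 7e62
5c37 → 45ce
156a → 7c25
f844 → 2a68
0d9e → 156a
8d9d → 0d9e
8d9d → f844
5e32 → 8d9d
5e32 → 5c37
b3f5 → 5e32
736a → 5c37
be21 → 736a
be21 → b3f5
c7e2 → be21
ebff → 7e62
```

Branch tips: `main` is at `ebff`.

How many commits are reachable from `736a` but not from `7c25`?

Reachable from 736a: {2a68, 45ce, 5c37, 736a, 7c25, 7e62, bf15, c831, e85b}.
Reachable from 7c25: {2a68, 7c25, bf15, c831, e85b}.
In 736a's history but not 7c25's: {45ce, 5c37, 736a, 7e62} — 4 commits.

4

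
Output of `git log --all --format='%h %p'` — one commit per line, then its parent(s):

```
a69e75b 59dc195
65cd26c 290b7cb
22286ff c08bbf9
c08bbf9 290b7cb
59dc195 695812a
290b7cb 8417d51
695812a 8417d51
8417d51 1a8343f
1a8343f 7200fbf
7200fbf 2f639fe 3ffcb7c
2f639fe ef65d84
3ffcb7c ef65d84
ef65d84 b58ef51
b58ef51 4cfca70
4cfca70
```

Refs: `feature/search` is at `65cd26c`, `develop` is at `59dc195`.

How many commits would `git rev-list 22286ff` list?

11

Walking parent pointers from 22286ff: reachable set = {1a8343f, 22286ff, 290b7cb, 2f639fe, 3ffcb7c, 4cfca70, 7200fbf, 8417d51, b58ef51, c08bbf9, ef65d84}.
That is 11 commits.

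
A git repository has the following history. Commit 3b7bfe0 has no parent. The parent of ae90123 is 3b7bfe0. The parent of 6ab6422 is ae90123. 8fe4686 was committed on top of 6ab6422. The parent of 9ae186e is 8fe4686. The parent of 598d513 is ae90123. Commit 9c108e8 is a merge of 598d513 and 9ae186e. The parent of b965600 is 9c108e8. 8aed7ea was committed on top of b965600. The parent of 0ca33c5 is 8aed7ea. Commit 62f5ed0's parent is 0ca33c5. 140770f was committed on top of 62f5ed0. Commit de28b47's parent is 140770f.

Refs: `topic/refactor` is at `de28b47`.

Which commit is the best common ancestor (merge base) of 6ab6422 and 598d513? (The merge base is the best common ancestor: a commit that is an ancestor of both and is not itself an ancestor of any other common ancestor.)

ae90123

Ancestors of 6ab6422: {3b7bfe0, 6ab6422, ae90123}.
Ancestors of 598d513: {3b7bfe0, 598d513, ae90123}.
Common ancestors: {3b7bfe0, ae90123}.
Among these, ae90123 is not an ancestor of any other common ancestor — it is the merge base.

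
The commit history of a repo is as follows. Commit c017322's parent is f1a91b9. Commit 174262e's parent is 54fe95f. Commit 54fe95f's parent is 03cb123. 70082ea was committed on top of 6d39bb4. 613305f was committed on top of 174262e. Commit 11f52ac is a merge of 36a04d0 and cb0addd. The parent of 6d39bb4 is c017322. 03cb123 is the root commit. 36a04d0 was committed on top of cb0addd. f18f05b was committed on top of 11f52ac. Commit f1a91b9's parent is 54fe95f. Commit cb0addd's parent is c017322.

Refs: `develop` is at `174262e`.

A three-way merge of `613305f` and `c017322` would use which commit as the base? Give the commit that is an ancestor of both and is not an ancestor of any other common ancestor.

54fe95f

Ancestors of 613305f: {03cb123, 174262e, 54fe95f, 613305f}.
Ancestors of c017322: {03cb123, 54fe95f, c017322, f1a91b9}.
Common ancestors: {03cb123, 54fe95f}.
Among these, 54fe95f is not an ancestor of any other common ancestor — it is the merge base.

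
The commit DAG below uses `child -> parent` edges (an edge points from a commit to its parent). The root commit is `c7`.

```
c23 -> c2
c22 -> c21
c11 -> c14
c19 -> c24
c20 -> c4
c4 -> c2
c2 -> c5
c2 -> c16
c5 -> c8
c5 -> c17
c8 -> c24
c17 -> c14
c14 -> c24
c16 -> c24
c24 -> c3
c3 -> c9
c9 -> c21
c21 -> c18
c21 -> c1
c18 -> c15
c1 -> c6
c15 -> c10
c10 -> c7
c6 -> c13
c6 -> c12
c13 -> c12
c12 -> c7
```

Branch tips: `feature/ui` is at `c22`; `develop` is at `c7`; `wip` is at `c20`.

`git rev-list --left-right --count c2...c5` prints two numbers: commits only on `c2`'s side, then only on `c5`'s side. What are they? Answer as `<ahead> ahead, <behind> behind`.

Reachable from c2: {c1, c10, c12, c13, c14, c15, c16, c17, c18, c2, c21, c24, c3, c5, c6, c7, c8, c9}.
Reachable from c5: {c1, c10, c12, c13, c14, c15, c17, c18, c21, c24, c3, c5, c6, c7, c8, c9}.
Only in c2's history (ahead): {c16, c2} — 2.
Only in c5's history (behind): {} — 0.

2 ahead, 0 behind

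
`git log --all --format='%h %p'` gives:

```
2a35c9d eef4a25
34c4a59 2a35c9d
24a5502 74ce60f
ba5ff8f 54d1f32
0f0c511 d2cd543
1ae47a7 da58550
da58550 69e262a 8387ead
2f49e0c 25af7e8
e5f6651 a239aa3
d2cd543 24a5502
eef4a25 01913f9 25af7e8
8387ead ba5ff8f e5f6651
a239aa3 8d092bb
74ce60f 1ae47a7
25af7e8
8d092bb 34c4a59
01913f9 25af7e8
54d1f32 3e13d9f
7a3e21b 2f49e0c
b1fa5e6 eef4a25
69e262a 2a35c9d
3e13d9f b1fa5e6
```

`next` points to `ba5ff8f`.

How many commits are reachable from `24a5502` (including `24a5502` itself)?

Walking parent pointers from 24a5502: reachable set = {01913f9, 1ae47a7, 24a5502, 25af7e8, 2a35c9d, 34c4a59, 3e13d9f, 54d1f32, 69e262a, 74ce60f, 8387ead, 8d092bb, a239aa3, b1fa5e6, ba5ff8f, da58550, e5f6651, eef4a25}.
That is 18 commits.

18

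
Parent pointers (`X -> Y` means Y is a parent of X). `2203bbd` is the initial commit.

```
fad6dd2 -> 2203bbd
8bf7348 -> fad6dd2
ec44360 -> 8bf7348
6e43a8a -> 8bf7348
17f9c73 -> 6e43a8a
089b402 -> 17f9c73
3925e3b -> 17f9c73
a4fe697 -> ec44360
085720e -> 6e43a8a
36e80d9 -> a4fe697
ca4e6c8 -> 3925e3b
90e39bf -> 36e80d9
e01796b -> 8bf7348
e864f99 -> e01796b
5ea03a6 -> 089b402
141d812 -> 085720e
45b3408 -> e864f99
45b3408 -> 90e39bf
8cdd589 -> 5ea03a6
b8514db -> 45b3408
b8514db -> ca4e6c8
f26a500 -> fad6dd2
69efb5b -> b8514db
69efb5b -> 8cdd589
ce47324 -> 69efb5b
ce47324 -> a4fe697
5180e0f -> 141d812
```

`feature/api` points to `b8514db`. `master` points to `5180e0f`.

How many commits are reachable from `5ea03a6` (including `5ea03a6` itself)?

Walking parent pointers from 5ea03a6: reachable set = {089b402, 17f9c73, 2203bbd, 5ea03a6, 6e43a8a, 8bf7348, fad6dd2}.
That is 7 commits.

7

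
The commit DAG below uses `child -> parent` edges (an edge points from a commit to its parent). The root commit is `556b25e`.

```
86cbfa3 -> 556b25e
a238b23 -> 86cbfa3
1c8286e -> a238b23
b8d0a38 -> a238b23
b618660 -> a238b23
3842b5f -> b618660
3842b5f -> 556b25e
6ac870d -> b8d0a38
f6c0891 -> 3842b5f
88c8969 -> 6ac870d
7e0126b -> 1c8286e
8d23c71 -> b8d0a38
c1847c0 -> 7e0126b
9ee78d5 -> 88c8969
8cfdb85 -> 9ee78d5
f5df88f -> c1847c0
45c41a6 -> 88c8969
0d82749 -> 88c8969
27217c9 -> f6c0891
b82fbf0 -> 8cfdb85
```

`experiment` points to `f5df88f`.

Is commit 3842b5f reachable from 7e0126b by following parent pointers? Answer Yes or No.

Ancestors of 7e0126b: {1c8286e, 556b25e, 7e0126b, 86cbfa3, a238b23}.
3842b5f is not in that set, so it is not an ancestor of 7e0126b.

No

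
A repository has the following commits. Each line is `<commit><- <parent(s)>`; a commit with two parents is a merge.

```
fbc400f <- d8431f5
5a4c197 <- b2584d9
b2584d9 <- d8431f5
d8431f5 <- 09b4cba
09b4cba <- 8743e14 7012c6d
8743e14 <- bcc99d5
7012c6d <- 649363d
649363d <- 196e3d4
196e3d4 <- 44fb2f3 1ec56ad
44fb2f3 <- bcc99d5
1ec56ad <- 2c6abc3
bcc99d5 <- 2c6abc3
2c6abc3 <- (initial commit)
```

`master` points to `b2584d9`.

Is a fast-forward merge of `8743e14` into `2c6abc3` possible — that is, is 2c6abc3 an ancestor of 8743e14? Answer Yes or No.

Yes

A fast-forward from 2c6abc3 to 8743e14 is possible iff 2c6abc3 is an ancestor of 8743e14.
Ancestors of 8743e14: {2c6abc3, 8743e14, bcc99d5}.
2c6abc3 is among them, so fast-forward is possible.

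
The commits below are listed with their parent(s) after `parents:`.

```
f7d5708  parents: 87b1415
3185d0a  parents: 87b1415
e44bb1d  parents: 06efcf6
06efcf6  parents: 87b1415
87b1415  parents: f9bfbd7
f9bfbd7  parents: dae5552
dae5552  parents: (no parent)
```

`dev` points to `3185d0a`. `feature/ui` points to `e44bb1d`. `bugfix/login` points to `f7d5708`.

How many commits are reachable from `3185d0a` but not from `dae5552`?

3

Reachable from 3185d0a: {3185d0a, 87b1415, dae5552, f9bfbd7}.
Reachable from dae5552: {dae5552}.
In 3185d0a's history but not dae5552's: {3185d0a, 87b1415, f9bfbd7} — 3 commits.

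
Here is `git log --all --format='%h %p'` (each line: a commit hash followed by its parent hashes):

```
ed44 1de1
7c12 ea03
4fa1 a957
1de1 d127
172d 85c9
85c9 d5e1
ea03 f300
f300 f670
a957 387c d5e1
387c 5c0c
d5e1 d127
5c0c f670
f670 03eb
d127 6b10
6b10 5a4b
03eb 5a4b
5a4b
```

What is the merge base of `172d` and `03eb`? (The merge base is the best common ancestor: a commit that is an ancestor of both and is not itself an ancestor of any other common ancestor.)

Ancestors of 172d: {172d, 5a4b, 6b10, 85c9, d127, d5e1}.
Ancestors of 03eb: {03eb, 5a4b}.
Common ancestors: {5a4b}.
The only common ancestor is 5a4b, so it is the merge base.

5a4b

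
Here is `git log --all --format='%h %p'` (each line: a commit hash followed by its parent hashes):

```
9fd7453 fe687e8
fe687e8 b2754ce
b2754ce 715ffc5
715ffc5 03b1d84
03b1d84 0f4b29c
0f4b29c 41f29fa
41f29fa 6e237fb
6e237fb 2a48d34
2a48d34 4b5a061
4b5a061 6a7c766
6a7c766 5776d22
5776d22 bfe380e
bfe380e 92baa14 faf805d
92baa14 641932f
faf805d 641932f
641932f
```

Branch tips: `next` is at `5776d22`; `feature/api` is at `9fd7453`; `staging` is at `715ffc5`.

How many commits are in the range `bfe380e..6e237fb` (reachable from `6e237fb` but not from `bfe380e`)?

5

Reachable from 6e237fb: {2a48d34, 4b5a061, 5776d22, 641932f, 6a7c766, 6e237fb, 92baa14, bfe380e, faf805d}.
Reachable from bfe380e: {641932f, 92baa14, bfe380e, faf805d}.
In 6e237fb's history but not bfe380e's: {2a48d34, 4b5a061, 5776d22, 6a7c766, 6e237fb} — 5 commits.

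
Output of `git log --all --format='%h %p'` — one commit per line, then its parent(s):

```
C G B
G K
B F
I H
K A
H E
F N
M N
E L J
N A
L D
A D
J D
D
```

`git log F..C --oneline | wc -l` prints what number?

4

Reachable from C: {A, B, C, D, F, G, K, N}.
Reachable from F: {A, D, F, N}.
In C's history but not F's: {B, C, G, K} — 4 commits.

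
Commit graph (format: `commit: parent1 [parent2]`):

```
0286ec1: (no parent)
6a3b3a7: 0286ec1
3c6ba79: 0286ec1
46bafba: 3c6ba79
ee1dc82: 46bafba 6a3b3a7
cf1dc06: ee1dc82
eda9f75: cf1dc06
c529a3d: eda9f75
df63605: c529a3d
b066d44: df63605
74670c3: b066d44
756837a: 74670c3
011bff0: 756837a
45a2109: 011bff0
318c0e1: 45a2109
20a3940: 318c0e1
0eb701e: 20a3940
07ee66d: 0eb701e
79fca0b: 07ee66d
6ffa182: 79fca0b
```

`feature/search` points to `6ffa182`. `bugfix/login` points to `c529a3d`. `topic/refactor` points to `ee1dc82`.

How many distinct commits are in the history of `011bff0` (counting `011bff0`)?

Walking parent pointers from 011bff0: reachable set = {011bff0, 0286ec1, 3c6ba79, 46bafba, 6a3b3a7, 74670c3, 756837a, b066d44, c529a3d, cf1dc06, df63605, eda9f75, ee1dc82}.
That is 13 commits.

13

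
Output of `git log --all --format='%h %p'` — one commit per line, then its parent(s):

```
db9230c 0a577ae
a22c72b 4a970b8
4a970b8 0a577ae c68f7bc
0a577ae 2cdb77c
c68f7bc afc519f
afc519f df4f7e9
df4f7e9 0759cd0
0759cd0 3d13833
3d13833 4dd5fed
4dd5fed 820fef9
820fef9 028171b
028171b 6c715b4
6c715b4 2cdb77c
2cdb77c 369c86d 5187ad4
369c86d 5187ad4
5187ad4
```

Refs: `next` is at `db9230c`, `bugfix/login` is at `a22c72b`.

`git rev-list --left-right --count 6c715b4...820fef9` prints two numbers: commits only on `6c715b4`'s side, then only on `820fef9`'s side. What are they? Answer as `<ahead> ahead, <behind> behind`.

0 ahead, 2 behind

Reachable from 6c715b4: {2cdb77c, 369c86d, 5187ad4, 6c715b4}.
Reachable from 820fef9: {028171b, 2cdb77c, 369c86d, 5187ad4, 6c715b4, 820fef9}.
Only in 6c715b4's history (ahead): {} — 0.
Only in 820fef9's history (behind): {028171b, 820fef9} — 2.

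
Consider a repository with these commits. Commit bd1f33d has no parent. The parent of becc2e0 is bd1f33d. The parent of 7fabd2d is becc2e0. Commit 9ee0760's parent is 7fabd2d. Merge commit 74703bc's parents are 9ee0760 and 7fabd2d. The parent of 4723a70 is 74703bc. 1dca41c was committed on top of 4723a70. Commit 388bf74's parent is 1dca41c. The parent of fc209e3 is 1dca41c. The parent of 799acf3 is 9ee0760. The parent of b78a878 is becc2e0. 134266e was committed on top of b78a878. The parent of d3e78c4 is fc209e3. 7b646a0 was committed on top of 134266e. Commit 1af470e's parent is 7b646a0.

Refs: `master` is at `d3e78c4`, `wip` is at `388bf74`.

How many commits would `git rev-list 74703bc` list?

Walking parent pointers from 74703bc: reachable set = {74703bc, 7fabd2d, 9ee0760, bd1f33d, becc2e0}.
That is 5 commits.

5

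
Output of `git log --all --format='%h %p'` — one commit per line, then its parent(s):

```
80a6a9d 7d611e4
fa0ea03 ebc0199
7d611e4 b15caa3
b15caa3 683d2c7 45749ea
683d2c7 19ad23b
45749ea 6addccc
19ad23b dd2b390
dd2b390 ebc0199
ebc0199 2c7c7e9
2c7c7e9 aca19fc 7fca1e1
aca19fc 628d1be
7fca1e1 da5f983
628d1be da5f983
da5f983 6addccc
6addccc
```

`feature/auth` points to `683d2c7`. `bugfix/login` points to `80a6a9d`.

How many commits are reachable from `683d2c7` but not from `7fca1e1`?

Reachable from 683d2c7: {19ad23b, 2c7c7e9, 628d1be, 683d2c7, 6addccc, 7fca1e1, aca19fc, da5f983, dd2b390, ebc0199}.
Reachable from 7fca1e1: {6addccc, 7fca1e1, da5f983}.
In 683d2c7's history but not 7fca1e1's: {19ad23b, 2c7c7e9, 628d1be, 683d2c7, aca19fc, dd2b390, ebc0199} — 7 commits.

7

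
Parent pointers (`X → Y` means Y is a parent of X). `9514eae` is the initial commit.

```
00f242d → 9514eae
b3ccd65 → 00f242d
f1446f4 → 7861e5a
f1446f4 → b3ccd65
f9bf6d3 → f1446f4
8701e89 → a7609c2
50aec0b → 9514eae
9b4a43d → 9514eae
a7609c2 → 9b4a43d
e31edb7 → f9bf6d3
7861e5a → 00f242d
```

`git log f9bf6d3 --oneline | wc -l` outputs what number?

6

Walking parent pointers from f9bf6d3: reachable set = {00f242d, 7861e5a, 9514eae, b3ccd65, f1446f4, f9bf6d3}.
That is 6 commits.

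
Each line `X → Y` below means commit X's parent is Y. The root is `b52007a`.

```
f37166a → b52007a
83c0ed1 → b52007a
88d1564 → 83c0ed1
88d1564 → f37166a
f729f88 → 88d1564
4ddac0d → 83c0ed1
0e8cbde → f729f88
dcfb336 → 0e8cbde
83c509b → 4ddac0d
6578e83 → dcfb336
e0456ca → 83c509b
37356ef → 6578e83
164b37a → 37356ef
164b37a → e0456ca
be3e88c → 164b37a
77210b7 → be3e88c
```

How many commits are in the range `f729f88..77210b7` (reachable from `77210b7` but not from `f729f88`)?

10

Reachable from 77210b7: {0e8cbde, 164b37a, 37356ef, 4ddac0d, 6578e83, 77210b7, 83c0ed1, 83c509b, 88d1564, b52007a, be3e88c, dcfb336, e0456ca, f37166a, f729f88}.
Reachable from f729f88: {83c0ed1, 88d1564, b52007a, f37166a, f729f88}.
In 77210b7's history but not f729f88's: {0e8cbde, 164b37a, 37356ef, 4ddac0d, 6578e83, 77210b7, 83c509b, be3e88c, dcfb336, e0456ca} — 10 commits.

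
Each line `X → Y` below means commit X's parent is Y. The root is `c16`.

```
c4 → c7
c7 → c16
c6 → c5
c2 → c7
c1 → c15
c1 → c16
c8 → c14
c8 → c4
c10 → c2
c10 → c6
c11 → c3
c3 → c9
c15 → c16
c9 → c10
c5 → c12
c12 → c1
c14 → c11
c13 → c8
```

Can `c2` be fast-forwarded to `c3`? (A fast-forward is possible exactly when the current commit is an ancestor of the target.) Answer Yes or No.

Yes

A fast-forward from c2 to c3 is possible iff c2 is an ancestor of c3.
Ancestors of c3: {c1, c10, c12, c15, c16, c2, c3, c5, c6, c7, c9}.
c2 is among them, so fast-forward is possible.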